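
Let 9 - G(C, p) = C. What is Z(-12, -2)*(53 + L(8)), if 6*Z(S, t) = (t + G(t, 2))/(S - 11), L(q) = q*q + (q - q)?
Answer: -351/46 ≈ -7.6304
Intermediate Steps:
L(q) = q**2 (L(q) = q**2 + 0 = q**2)
G(C, p) = 9 - C
Z(S, t) = 3/(2*(-11 + S)) (Z(S, t) = ((t + (9 - t))/(S - 11))/6 = (9/(-11 + S))/6 = 3/(2*(-11 + S)))
Z(-12, -2)*(53 + L(8)) = (3/(2*(-11 - 12)))*(53 + 8**2) = ((3/2)/(-23))*(53 + 64) = ((3/2)*(-1/23))*117 = -3/46*117 = -351/46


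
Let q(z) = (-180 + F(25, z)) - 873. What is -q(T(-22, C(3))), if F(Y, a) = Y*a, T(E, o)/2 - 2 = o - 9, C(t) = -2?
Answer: 1503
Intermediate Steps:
T(E, o) = -14 + 2*o (T(E, o) = 4 + 2*(o - 9) = 4 + 2*(-9 + o) = 4 + (-18 + 2*o) = -14 + 2*o)
q(z) = -1053 + 25*z (q(z) = (-180 + 25*z) - 873 = -1053 + 25*z)
-q(T(-22, C(3))) = -(-1053 + 25*(-14 + 2*(-2))) = -(-1053 + 25*(-14 - 4)) = -(-1053 + 25*(-18)) = -(-1053 - 450) = -1*(-1503) = 1503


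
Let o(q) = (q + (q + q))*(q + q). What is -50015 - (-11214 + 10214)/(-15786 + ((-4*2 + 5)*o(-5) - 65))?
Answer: -815295515/16301 ≈ -50015.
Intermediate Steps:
o(q) = 6*q**2 (o(q) = (q + 2*q)*(2*q) = (3*q)*(2*q) = 6*q**2)
-50015 - (-11214 + 10214)/(-15786 + ((-4*2 + 5)*o(-5) - 65)) = -50015 - (-11214 + 10214)/(-15786 + ((-4*2 + 5)*(6*(-5)**2) - 65)) = -50015 - (-1000)/(-15786 + ((-8 + 5)*(6*25) - 65)) = -50015 - (-1000)/(-15786 + (-3*150 - 65)) = -50015 - (-1000)/(-15786 + (-450 - 65)) = -50015 - (-1000)/(-15786 - 515) = -50015 - (-1000)/(-16301) = -50015 - (-1000)*(-1)/16301 = -50015 - 1*1000/16301 = -50015 - 1000/16301 = -815295515/16301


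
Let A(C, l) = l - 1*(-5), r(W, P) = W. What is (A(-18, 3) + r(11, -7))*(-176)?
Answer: -3344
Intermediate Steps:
A(C, l) = 5 + l (A(C, l) = l + 5 = 5 + l)
(A(-18, 3) + r(11, -7))*(-176) = ((5 + 3) + 11)*(-176) = (8 + 11)*(-176) = 19*(-176) = -3344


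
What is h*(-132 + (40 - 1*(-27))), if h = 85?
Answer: -5525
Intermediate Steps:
h*(-132 + (40 - 1*(-27))) = 85*(-132 + (40 - 1*(-27))) = 85*(-132 + (40 + 27)) = 85*(-132 + 67) = 85*(-65) = -5525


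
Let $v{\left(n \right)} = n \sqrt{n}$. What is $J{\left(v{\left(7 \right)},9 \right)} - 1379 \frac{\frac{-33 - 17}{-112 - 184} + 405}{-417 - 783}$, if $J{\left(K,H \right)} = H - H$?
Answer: $\frac{16538347}{35520} \approx 465.61$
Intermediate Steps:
$v{\left(n \right)} = n^{\frac{3}{2}}$
$J{\left(K,H \right)} = 0$
$J{\left(v{\left(7 \right)},9 \right)} - 1379 \frac{\frac{-33 - 17}{-112 - 184} + 405}{-417 - 783} = 0 - 1379 \frac{\frac{-33 - 17}{-112 - 184} + 405}{-417 - 783} = 0 - 1379 \frac{- \frac{50}{-296} + 405}{-1200} = 0 - 1379 \left(\left(-50\right) \left(- \frac{1}{296}\right) + 405\right) \left(- \frac{1}{1200}\right) = 0 - 1379 \left(\frac{25}{148} + 405\right) \left(- \frac{1}{1200}\right) = 0 - 1379 \cdot \frac{59965}{148} \left(- \frac{1}{1200}\right) = 0 - - \frac{16538347}{35520} = 0 + \frac{16538347}{35520} = \frac{16538347}{35520}$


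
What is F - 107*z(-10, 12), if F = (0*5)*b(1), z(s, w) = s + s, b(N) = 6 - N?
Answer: 2140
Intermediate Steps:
z(s, w) = 2*s
F = 0 (F = (0*5)*(6 - 1*1) = 0*(6 - 1) = 0*5 = 0)
F - 107*z(-10, 12) = 0 - 214*(-10) = 0 - 107*(-20) = 0 + 2140 = 2140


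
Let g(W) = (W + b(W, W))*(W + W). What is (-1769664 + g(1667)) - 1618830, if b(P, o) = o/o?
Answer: 2172618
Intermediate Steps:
b(P, o) = 1
g(W) = 2*W*(1 + W) (g(W) = (W + 1)*(W + W) = (1 + W)*(2*W) = 2*W*(1 + W))
(-1769664 + g(1667)) - 1618830 = (-1769664 + 2*1667*(1 + 1667)) - 1618830 = (-1769664 + 2*1667*1668) - 1618830 = (-1769664 + 5561112) - 1618830 = 3791448 - 1618830 = 2172618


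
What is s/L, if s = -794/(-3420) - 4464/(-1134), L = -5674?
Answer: -16633/22639260 ≈ -0.00073470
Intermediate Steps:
s = 16633/3990 (s = -794*(-1/3420) - 4464*(-1/1134) = 397/1710 + 248/63 = 16633/3990 ≈ 4.1687)
s/L = (16633/3990)/(-5674) = (16633/3990)*(-1/5674) = -16633/22639260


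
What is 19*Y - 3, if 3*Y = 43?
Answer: 808/3 ≈ 269.33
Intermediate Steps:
Y = 43/3 (Y = (1/3)*43 = 43/3 ≈ 14.333)
19*Y - 3 = 19*(43/3) - 3 = 817/3 - 3 = 808/3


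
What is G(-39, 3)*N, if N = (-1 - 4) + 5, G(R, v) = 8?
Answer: 0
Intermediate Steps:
N = 0 (N = -5 + 5 = 0)
G(-39, 3)*N = 8*0 = 0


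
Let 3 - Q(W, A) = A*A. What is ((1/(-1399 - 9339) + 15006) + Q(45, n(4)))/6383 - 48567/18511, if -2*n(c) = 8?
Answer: -348638589155/1268756046194 ≈ -0.27479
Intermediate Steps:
n(c) = -4 (n(c) = -½*8 = -4)
Q(W, A) = 3 - A² (Q(W, A) = 3 - A*A = 3 - A²)
((1/(-1399 - 9339) + 15006) + Q(45, n(4)))/6383 - 48567/18511 = ((1/(-1399 - 9339) + 15006) + (3 - 1*(-4)²))/6383 - 48567/18511 = ((1/(-10738) + 15006) + (3 - 1*16))*(1/6383) - 48567*1/18511 = ((-1/10738 + 15006) + (3 - 16))*(1/6383) - 48567/18511 = (161134427/10738 - 13)*(1/6383) - 48567/18511 = (160994833/10738)*(1/6383) - 48567/18511 = 160994833/68540654 - 48567/18511 = -348638589155/1268756046194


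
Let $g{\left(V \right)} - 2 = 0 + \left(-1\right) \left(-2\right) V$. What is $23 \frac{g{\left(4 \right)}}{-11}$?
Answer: $- \frac{230}{11} \approx -20.909$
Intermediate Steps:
$g{\left(V \right)} = 2 + 2 V$ ($g{\left(V \right)} = 2 + \left(0 + \left(-1\right) \left(-2\right) V\right) = 2 + \left(0 + 2 V\right) = 2 + 2 V$)
$23 \frac{g{\left(4 \right)}}{-11} = 23 \frac{2 + 2 \cdot 4}{-11} = 23 \left(2 + 8\right) \left(- \frac{1}{11}\right) = 23 \cdot 10 \left(- \frac{1}{11}\right) = 23 \left(- \frac{10}{11}\right) = - \frac{230}{11}$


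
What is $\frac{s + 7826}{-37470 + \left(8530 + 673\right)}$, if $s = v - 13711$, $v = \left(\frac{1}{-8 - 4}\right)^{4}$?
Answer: $\frac{122031359}{586144512} \approx 0.20819$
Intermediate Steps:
$v = \frac{1}{20736}$ ($v = \left(\frac{1}{-12}\right)^{4} = \left(- \frac{1}{12}\right)^{4} = \frac{1}{20736} \approx 4.8225 \cdot 10^{-5}$)
$s = - \frac{284311295}{20736}$ ($s = \frac{1}{20736} - 13711 = - \frac{284311295}{20736} \approx -13711.0$)
$\frac{s + 7826}{-37470 + \left(8530 + 673\right)} = \frac{- \frac{284311295}{20736} + 7826}{-37470 + \left(8530 + 673\right)} = - \frac{122031359}{20736 \left(-37470 + 9203\right)} = - \frac{122031359}{20736 \left(-28267\right)} = \left(- \frac{122031359}{20736}\right) \left(- \frac{1}{28267}\right) = \frac{122031359}{586144512}$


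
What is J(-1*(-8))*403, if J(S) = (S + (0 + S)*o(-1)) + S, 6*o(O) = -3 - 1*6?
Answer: 1612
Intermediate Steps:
o(O) = -3/2 (o(O) = (-3 - 1*6)/6 = (-3 - 6)/6 = (1/6)*(-9) = -3/2)
J(S) = S/2 (J(S) = (S + (0 + S)*(-3/2)) + S = (S + S*(-3/2)) + S = (S - 3*S/2) + S = -S/2 + S = S/2)
J(-1*(-8))*403 = ((-1*(-8))/2)*403 = ((1/2)*8)*403 = 4*403 = 1612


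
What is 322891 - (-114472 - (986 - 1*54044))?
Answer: 384305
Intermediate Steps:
322891 - (-114472 - (986 - 1*54044)) = 322891 - (-114472 - (986 - 54044)) = 322891 - (-114472 - 1*(-53058)) = 322891 - (-114472 + 53058) = 322891 - 1*(-61414) = 322891 + 61414 = 384305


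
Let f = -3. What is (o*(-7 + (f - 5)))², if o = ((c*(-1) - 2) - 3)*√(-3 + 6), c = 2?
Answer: 33075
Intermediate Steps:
o = -7*√3 (o = ((2*(-1) - 2) - 3)*√(-3 + 6) = ((-2 - 2) - 3)*√3 = (-4 - 3)*√3 = -7*√3 ≈ -12.124)
(o*(-7 + (f - 5)))² = ((-7*√3)*(-7 + (-3 - 5)))² = ((-7*√3)*(-7 - 8))² = (-7*√3*(-15))² = (105*√3)² = 33075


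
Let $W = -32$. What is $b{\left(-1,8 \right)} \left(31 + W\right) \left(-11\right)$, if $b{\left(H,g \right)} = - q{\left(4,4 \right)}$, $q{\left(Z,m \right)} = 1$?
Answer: $-11$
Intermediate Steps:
$b{\left(H,g \right)} = -1$ ($b{\left(H,g \right)} = \left(-1\right) 1 = -1$)
$b{\left(-1,8 \right)} \left(31 + W\right) \left(-11\right) = - (31 - 32) \left(-11\right) = \left(-1\right) \left(-1\right) \left(-11\right) = 1 \left(-11\right) = -11$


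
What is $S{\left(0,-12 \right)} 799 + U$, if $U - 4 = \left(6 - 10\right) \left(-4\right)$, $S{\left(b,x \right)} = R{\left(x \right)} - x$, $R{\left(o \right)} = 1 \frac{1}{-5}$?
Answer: $\frac{47241}{5} \approx 9448.2$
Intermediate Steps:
$R{\left(o \right)} = - \frac{1}{5}$ ($R{\left(o \right)} = 1 \left(- \frac{1}{5}\right) = - \frac{1}{5}$)
$S{\left(b,x \right)} = - \frac{1}{5} - x$
$U = 20$ ($U = 4 + \left(6 - 10\right) \left(-4\right) = 4 - -16 = 4 + 16 = 20$)
$S{\left(0,-12 \right)} 799 + U = \left(- \frac{1}{5} - -12\right) 799 + 20 = \left(- \frac{1}{5} + 12\right) 799 + 20 = \frac{59}{5} \cdot 799 + 20 = \frac{47141}{5} + 20 = \frac{47241}{5}$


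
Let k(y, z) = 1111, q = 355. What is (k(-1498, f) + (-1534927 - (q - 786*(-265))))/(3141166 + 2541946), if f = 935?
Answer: -1742461/5683112 ≈ -0.30660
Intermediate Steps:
(k(-1498, f) + (-1534927 - (q - 786*(-265))))/(3141166 + 2541946) = (1111 + (-1534927 - (355 - 786*(-265))))/(3141166 + 2541946) = (1111 + (-1534927 - (355 + 208290)))/5683112 = (1111 + (-1534927 - 1*208645))*(1/5683112) = (1111 + (-1534927 - 208645))*(1/5683112) = (1111 - 1743572)*(1/5683112) = -1742461*1/5683112 = -1742461/5683112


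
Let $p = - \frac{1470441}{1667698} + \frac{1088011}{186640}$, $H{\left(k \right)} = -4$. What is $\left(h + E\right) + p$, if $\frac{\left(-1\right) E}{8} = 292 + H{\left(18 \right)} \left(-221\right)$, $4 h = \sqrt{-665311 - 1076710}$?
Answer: $- \frac{1463393048472661}{155629577360} + \frac{i \sqrt{1742021}}{4} \approx -9403.0 + 329.96 i$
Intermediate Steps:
$h = \frac{i \sqrt{1742021}}{4}$ ($h = \frac{\sqrt{-665311 - 1076710}}{4} = \frac{\sqrt{-1742021}}{4} = \frac{i \sqrt{1742021}}{4} \approx 329.96 i$)
$p = \frac{770015330219}{155629577360}$ ($p = \left(-1470441\right) \frac{1}{1667698} + 1088011 \cdot \frac{1}{186640} = - \frac{1470441}{1667698} + \frac{1088011}{186640} = \frac{770015330219}{155629577360} \approx 4.9477$)
$E = -9408$ ($E = - 8 \left(292 - -884\right) = - 8 \left(292 + 884\right) = \left(-8\right) 1176 = -9408$)
$\left(h + E\right) + p = \left(\frac{i \sqrt{1742021}}{4} - 9408\right) + \frac{770015330219}{155629577360} = \left(-9408 + \frac{i \sqrt{1742021}}{4}\right) + \frac{770015330219}{155629577360} = - \frac{1463393048472661}{155629577360} + \frac{i \sqrt{1742021}}{4}$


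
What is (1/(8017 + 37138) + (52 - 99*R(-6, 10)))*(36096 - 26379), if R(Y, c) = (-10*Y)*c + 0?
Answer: -26040189310263/45155 ≈ -5.7668e+8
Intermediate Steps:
R(Y, c) = -10*Y*c (R(Y, c) = -10*Y*c + 0 = -10*Y*c)
(1/(8017 + 37138) + (52 - 99*R(-6, 10)))*(36096 - 26379) = (1/(8017 + 37138) + (52 - (-990)*(-6)*10))*(36096 - 26379) = (1/45155 + (52 - 99*600))*9717 = (1/45155 + (52 - 59400))*9717 = (1/45155 - 59348)*9717 = -2679858939/45155*9717 = -26040189310263/45155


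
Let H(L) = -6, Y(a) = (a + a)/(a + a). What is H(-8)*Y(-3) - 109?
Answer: -115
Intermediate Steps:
Y(a) = 1 (Y(a) = (2*a)/((2*a)) = (2*a)*(1/(2*a)) = 1)
H(-8)*Y(-3) - 109 = -6*1 - 109 = -6 - 109 = -115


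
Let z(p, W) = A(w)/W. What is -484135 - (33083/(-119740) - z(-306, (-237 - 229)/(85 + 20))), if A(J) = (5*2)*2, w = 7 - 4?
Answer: -13507203720361/27899420 ≈ -4.8414e+5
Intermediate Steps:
w = 3
A(J) = 20 (A(J) = 10*2 = 20)
z(p, W) = 20/W
-484135 - (33083/(-119740) - z(-306, (-237 - 229)/(85 + 20))) = -484135 - (33083/(-119740) - 20/((-237 - 229)/(85 + 20))) = -484135 - (33083*(-1/119740) - 20/((-466/105))) = -484135 - (-33083/119740 - 20/((-466*1/105))) = -484135 - (-33083/119740 - 20/(-466/105)) = -484135 - (-33083/119740 - 20*(-105)/466) = -484135 - (-33083/119740 - 1*(-1050/233)) = -484135 - (-33083/119740 + 1050/233) = -484135 - 1*118018661/27899420 = -484135 - 118018661/27899420 = -13507203720361/27899420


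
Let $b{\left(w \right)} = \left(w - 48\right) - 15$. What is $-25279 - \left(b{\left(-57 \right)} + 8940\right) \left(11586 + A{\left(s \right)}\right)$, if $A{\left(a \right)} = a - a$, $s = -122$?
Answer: $-102213799$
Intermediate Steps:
$b{\left(w \right)} = -63 + w$ ($b{\left(w \right)} = \left(-48 + w\right) - 15 = -63 + w$)
$A{\left(a \right)} = 0$
$-25279 - \left(b{\left(-57 \right)} + 8940\right) \left(11586 + A{\left(s \right)}\right) = -25279 - \left(\left(-63 - 57\right) + 8940\right) \left(11586 + 0\right) = -25279 - \left(-120 + 8940\right) 11586 = -25279 - 8820 \cdot 11586 = -25279 - 102188520 = -102213799$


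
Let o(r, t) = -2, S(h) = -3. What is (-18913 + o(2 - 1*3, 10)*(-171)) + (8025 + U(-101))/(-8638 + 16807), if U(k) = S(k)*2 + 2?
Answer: -151698478/8169 ≈ -18570.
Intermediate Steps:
U(k) = -4 (U(k) = -3*2 + 2 = -6 + 2 = -4)
(-18913 + o(2 - 1*3, 10)*(-171)) + (8025 + U(-101))/(-8638 + 16807) = (-18913 - 2*(-171)) + (8025 - 4)/(-8638 + 16807) = (-18913 + 342) + 8021/8169 = -18571 + 8021*(1/8169) = -18571 + 8021/8169 = -151698478/8169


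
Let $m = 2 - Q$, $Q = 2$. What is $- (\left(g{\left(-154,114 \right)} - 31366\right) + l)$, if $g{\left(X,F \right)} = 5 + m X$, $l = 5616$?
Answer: $25745$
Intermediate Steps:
$m = 0$ ($m = 2 - 2 = 0$)
$g{\left(X,F \right)} = 5$ ($g{\left(X,F \right)} = 5 + 0 X = 5 + 0 = 5$)
$- (\left(g{\left(-154,114 \right)} - 31366\right) + l) = - (\left(5 - 31366\right) + 5616) = - (-31361 + 5616) = \left(-1\right) \left(-25745\right) = 25745$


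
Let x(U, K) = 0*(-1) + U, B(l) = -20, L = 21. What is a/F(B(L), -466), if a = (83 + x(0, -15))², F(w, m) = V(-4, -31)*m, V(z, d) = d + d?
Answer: 6889/28892 ≈ 0.23844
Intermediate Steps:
V(z, d) = 2*d
x(U, K) = U (x(U, K) = 0 + U = U)
F(w, m) = -62*m (F(w, m) = (2*(-31))*m = -62*m)
a = 6889 (a = (83 + 0)² = 83² = 6889)
a/F(B(L), -466) = 6889/((-62*(-466))) = 6889/28892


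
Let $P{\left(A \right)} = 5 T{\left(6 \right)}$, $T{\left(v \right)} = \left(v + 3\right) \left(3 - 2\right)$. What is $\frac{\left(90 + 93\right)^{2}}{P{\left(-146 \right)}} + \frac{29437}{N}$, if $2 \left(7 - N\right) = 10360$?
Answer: $\frac{19101548}{25865} \approx 738.51$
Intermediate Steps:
$N = -5173$ ($N = 7 - 5180 = -5173$)
$T{\left(v \right)} = 3 + v$ ($T{\left(v \right)} = \left(3 + v\right) 1 = 3 + v$)
$P{\left(A \right)} = 45$ ($P{\left(A \right)} = 5 \left(3 + 6\right) = 5 \cdot 9 = 45$)
$\frac{\left(90 + 93\right)^{2}}{P{\left(-146 \right)}} + \frac{29437}{N} = \frac{\left(90 + 93\right)^{2}}{45} + \frac{29437}{-5173} = 183^{2} \cdot \frac{1}{45} + 29437 \left(- \frac{1}{5173}\right) = 33489 \cdot \frac{1}{45} - \frac{29437}{5173} = \frac{3721}{5} - \frac{29437}{5173} = \frac{19101548}{25865}$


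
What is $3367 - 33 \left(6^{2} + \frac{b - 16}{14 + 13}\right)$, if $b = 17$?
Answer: $\frac{19600}{9} \approx 2177.8$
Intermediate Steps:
$3367 - 33 \left(6^{2} + \frac{b - 16}{14 + 13}\right) = 3367 - 33 \left(6^{2} + \frac{17 - 16}{14 + 13}\right) = 3367 - 33 \left(36 + 1 \cdot \frac{1}{27}\right) = 3367 - 33 \left(36 + \frac{1}{27}\right) = 3367 - 33 \cdot \frac{973}{27} = 3367 - \frac{10703}{9} = \frac{19600}{9}$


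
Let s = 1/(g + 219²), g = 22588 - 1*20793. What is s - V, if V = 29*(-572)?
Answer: 825352529/49756 ≈ 16588.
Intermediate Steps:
g = 1795 (g = 22588 - 20793 = 1795)
V = -16588
s = 1/49756 (s = 1/(1795 + 219²) = 1/(1795 + 47961) = 1/49756 ≈ 2.0098e-5)
s - V = 1/49756 - 1*(-16588) = 1/49756 + 16588 = 825352529/49756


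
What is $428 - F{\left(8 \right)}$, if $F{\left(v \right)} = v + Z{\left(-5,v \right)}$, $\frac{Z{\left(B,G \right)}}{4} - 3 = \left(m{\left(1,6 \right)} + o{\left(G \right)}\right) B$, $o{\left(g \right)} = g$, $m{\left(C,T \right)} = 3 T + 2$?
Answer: $968$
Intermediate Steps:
$m{\left(C,T \right)} = 2 + 3 T$
$Z{\left(B,G \right)} = 12 + 4 B \left(20 + G\right)$ ($Z{\left(B,G \right)} = 12 + 4 \left(\left(2 + 3 \cdot 6\right) + G\right) B = 12 + 4 \left(\left(2 + 18\right) + G\right) B = 12 + 4 \left(20 + G\right) B = 12 + 4 B \left(20 + G\right)$)
$F{\left(v \right)} = -388 - 19 v$ ($F{\left(v \right)} = v + \left(12 + 80 \left(-5\right) + 4 \left(-5\right) v\right) = v - \left(388 + 20 v\right) = -388 - 19 v$)
$428 - F{\left(8 \right)} = 428 - \left(-388 - 152\right) = 428 - -540 = 428 + 540 = 968$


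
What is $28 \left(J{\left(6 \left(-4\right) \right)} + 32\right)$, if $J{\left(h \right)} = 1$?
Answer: $924$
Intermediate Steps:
$28 \left(J{\left(6 \left(-4\right) \right)} + 32\right) = 28 \left(1 + 32\right) = 28 \cdot 33 = 924$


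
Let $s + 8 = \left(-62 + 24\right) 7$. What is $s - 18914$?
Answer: $-19188$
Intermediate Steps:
$s = -274$ ($s = -8 + \left(-62 + 24\right) 7 = -8 - 266 = -274$)
$s - 18914 = -274 - 18914 = -19188$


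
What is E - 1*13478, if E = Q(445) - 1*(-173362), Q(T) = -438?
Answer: 159446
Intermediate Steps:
E = 172924 (E = -438 - 1*(-173362) = -438 + 173362 = 172924)
E - 1*13478 = 172924 - 1*13478 = 172924 - 13478 = 159446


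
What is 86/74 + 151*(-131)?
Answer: -731854/37 ≈ -19780.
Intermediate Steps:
86/74 + 151*(-131) = 86*(1/74) - 19781 = 43/37 - 19781 = -731854/37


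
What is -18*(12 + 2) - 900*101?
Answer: -91152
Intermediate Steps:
-18*(12 + 2) - 900*101 = -18*14 - 90900 = -252 - 90900 = -91152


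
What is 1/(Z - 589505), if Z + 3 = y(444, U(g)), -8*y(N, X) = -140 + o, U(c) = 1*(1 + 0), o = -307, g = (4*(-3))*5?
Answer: -8/4715617 ≈ -1.6965e-6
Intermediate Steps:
g = -60 (g = -12*5 = -60)
U(c) = 1 (U(c) = 1*1 = 1)
y(N, X) = 447/8 (y(N, X) = -(-140 - 307)/8 = -⅛*(-447) = 447/8)
Z = 423/8 (Z = -3 + 447/8 = 423/8 ≈ 52.875)
1/(Z - 589505) = 1/(423/8 - 589505) = 1/(-4715617/8) = -8/4715617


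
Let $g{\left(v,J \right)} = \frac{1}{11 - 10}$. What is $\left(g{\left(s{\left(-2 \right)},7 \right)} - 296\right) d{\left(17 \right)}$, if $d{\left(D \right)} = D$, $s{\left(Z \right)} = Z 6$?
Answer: $-5015$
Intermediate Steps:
$s{\left(Z \right)} = 6 Z$
$g{\left(v,J \right)} = 1$ ($g{\left(v,J \right)} = 1^{-1} = 1$)
$\left(g{\left(s{\left(-2 \right)},7 \right)} - 296\right) d{\left(17 \right)} = \left(1 - 296\right) 17 = \left(-295\right) 17 = -5015$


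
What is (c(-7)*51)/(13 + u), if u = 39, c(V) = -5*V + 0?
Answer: 1785/52 ≈ 34.327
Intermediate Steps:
c(V) = -5*V
(c(-7)*51)/(13 + u) = (-5*(-7)*51)/(13 + 39) = (35*51)/52 = 1785*(1/52) = 1785/52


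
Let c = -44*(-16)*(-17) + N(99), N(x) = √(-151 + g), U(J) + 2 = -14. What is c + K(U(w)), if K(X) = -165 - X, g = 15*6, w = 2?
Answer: -12117 + I*√61 ≈ -12117.0 + 7.8102*I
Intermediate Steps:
U(J) = -16 (U(J) = -2 - 14 = -16)
g = 90
N(x) = I*√61 (N(x) = √(-151 + 90) = √(-61) = I*√61)
c = -11968 + I*√61 (c = -44*(-16)*(-17) + I*√61 = 704*(-17) + I*√61 = -11968 + I*√61 ≈ -11968.0 + 7.8102*I)
c + K(U(w)) = (-11968 + I*√61) + (-165 - 1*(-16)) = (-11968 + I*√61) + (-165 + 16) = (-11968 + I*√61) - 149 = -12117 + I*√61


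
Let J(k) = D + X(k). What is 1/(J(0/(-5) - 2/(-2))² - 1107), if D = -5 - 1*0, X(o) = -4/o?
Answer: -1/1026 ≈ -0.00097466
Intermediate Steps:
D = -5 (D = -5 + 0 = -5)
J(k) = -5 - 4/k
1/(J(0/(-5) - 2/(-2))² - 1107) = 1/((-5 - 4/(0/(-5) - 2/(-2)))² - 1107) = 1/((-5 - 4/(0*(-⅕) - 2*(-½)))² - 1107) = 1/((-5 - 4/(0 + 1))² - 1107) = 1/((-5 - 4/1)² - 1107) = 1/((-5 - 4*1)² - 1107) = 1/((-5 - 4)² - 1107) = 1/((-9)² - 1107) = 1/(81 - 1107) = 1/(-1026) = -1/1026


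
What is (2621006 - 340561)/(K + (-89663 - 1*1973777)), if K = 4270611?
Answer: 2280445/2207171 ≈ 1.0332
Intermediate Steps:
(2621006 - 340561)/(K + (-89663 - 1*1973777)) = (2621006 - 340561)/(4270611 + (-89663 - 1*1973777)) = 2280445/(4270611 + (-89663 - 1973777)) = 2280445/(4270611 - 2063440) = 2280445/2207171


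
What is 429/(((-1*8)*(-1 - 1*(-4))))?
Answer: -143/8 ≈ -17.875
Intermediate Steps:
429/(((-1*8)*(-1 - 1*(-4)))) = 429/((-8*(-1 + 4))) = 429/((-8*3)) = 429/(-24) = 429*(-1/24) = -143/8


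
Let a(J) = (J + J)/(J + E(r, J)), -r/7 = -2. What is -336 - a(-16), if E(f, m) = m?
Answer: -337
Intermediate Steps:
r = 14 (r = -7*(-2) = 14)
a(J) = 1 (a(J) = (J + J)/(J + J) = (2*J)/((2*J)) = (2*J)*(1/(2*J)) = 1)
-336 - a(-16) = -336 - 1*1 = -336 - 1 = -337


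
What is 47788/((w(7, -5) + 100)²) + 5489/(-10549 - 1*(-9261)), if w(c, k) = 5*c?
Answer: -38486081/23473800 ≈ -1.6395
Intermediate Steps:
47788/((w(7, -5) + 100)²) + 5489/(-10549 - 1*(-9261)) = 47788/((5*7 + 100)²) + 5489/(-10549 - 1*(-9261)) = 47788/((35 + 100)²) + 5489/(-10549 + 9261) = 47788/(135²) + 5489/(-1288) = 47788/18225 + 5489*(-1/1288) = 47788*(1/18225) - 5489/1288 = 47788/18225 - 5489/1288 = -38486081/23473800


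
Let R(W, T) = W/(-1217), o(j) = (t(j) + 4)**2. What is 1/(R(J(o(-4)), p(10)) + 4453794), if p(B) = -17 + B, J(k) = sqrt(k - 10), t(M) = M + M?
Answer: 1099410883611/4896549596961370133 + 1217*sqrt(6)/29379297581768220798 ≈ 2.2453e-7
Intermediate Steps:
t(M) = 2*M
o(j) = (4 + 2*j)**2 (o(j) = (2*j + 4)**2 = (4 + 2*j)**2)
J(k) = sqrt(-10 + k)
R(W, T) = -W/1217 (R(W, T) = W*(-1/1217) = -W/1217)
1/(R(J(o(-4)), p(10)) + 4453794) = 1/(-sqrt(-10 + 4*(2 - 4)**2)/1217 + 4453794) = 1/(-sqrt(-10 + 4*(-2)**2)/1217 + 4453794) = 1/(-sqrt(-10 + 4*4)/1217 + 4453794) = 1/(-sqrt(-10 + 16)/1217 + 4453794) = 1/(-sqrt(6)/1217 + 4453794) = 1/(4453794 - sqrt(6)/1217)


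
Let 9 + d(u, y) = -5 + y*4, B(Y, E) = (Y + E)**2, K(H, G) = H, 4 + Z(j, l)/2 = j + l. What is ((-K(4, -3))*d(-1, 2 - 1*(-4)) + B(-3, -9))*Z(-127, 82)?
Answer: -10192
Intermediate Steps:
Z(j, l) = -8 + 2*j + 2*l (Z(j, l) = -8 + 2*(j + l) = -8 + (2*j + 2*l) = -8 + 2*j + 2*l)
B(Y, E) = (E + Y)**2
d(u, y) = -14 + 4*y (d(u, y) = -9 + (-5 + y*4) = -9 + (-5 + 4*y) = -14 + 4*y)
((-K(4, -3))*d(-1, 2 - 1*(-4)) + B(-3, -9))*Z(-127, 82) = ((-1*4)*(-14 + 4*(2 - 1*(-4))) + (-9 - 3)**2)*(-8 + 2*(-127) + 2*82) = (-4*(-14 + 4*(2 + 4)) + (-12)**2)*(-8 - 254 + 164) = (-4*(-14 + 4*6) + 144)*(-98) = (-4*(-14 + 24) + 144)*(-98) = (-4*10 + 144)*(-98) = (-40 + 144)*(-98) = 104*(-98) = -10192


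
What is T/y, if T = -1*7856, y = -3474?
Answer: 3928/1737 ≈ 2.2614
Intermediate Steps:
T = -7856
T/y = -7856/(-3474) = -7856*(-1/3474) = 3928/1737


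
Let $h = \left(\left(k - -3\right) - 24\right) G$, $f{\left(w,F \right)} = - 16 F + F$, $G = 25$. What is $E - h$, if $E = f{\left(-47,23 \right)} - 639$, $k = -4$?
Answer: $-359$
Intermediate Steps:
$f{\left(w,F \right)} = - 15 F$
$E = -984$ ($E = \left(-15\right) 23 - 639 = -345 - 639 = -984$)
$h = -625$ ($h = \left(\left(-4 - -3\right) - 24\right) 25 = \left(\left(-4 + 3\right) - 24\right) 25 = \left(-1 - 24\right) 25 = \left(-25\right) 25 = -625$)
$E - h = -984 - -625 = -984 + 625 = -359$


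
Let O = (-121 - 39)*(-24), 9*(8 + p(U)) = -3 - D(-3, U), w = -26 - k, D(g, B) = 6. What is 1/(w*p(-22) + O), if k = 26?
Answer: 1/4308 ≈ 0.00023213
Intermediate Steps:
w = -52 (w = -26 - 1*26 = -26 - 26 = -52)
p(U) = -9 (p(U) = -8 + (-3 - 1*6)/9 = -8 + (-3 - 6)/9 = -8 + (⅑)*(-9) = -8 - 1 = -9)
O = 3840 (O = -160*(-24) = 3840)
1/(w*p(-22) + O) = 1/(-52*(-9) + 3840) = 1/(468 + 3840) = 1/4308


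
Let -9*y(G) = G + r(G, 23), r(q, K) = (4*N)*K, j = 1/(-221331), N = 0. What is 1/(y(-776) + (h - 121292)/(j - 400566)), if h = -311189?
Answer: 797919060123/69659847587171 ≈ 0.011455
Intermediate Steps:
j = -1/221331 ≈ -4.5181e-6
r(q, K) = 0 (r(q, K) = (4*0)*K = 0*K = 0)
y(G) = -G/9 (y(G) = -(G + 0)/9 = -G/9)
1/(y(-776) + (h - 121292)/(j - 400566)) = 1/(-⅑*(-776) + (-311189 - 121292)/(-1/221331 - 400566)) = 1/(776/9 - 432481/(-88657673347/221331)) = 1/(776/9 - 432481*(-221331/88657673347)) = 1/(776/9 + 95721452211/88657673347) = 1/(69659847587171/797919060123) = 797919060123/69659847587171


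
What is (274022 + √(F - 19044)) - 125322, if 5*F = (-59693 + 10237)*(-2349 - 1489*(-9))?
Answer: 148700 + 54*I*√937385/5 ≈ 1.487e+5 + 10456.0*I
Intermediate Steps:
F = -546587712/5 (F = ((-59693 + 10237)*(-2349 - 1489*(-9)))/5 = (-49456*(-2349 + 13401))/5 = (-49456*11052)/5 = (⅕)*(-546587712) = -546587712/5 ≈ -1.0932e+8)
(274022 + √(F - 19044)) - 125322 = (274022 + √(-546587712/5 - 19044)) - 125322 = (274022 + √(-546682932/5)) - 125322 = (274022 + 54*I*√937385/5) - 125322 = 148700 + 54*I*√937385/5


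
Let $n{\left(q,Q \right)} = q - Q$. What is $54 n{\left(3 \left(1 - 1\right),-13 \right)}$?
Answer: $702$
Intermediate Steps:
$54 n{\left(3 \left(1 - 1\right),-13 \right)} = 54 \left(3 \left(1 - 1\right) - -13\right) = 54 \left(3 \cdot 0 + 13\right) = 54 \left(0 + 13\right) = 54 \cdot 13 = 702$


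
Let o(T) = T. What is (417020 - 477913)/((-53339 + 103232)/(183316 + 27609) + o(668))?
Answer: -1834836575/20135399 ≈ -91.125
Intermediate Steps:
(417020 - 477913)/((-53339 + 103232)/(183316 + 27609) + o(668)) = (417020 - 477913)/((-53339 + 103232)/(183316 + 27609) + 668) = -60893/(49893/210925 + 668) = -60893/140947793/210925 = -60893*210925/140947793 = -1834836575/20135399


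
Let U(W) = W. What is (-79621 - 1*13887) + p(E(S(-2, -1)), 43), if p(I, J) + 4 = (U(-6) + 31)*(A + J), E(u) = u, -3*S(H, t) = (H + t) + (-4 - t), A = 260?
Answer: -85937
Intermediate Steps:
S(H, t) = 4/3 - H/3 (S(H, t) = -((H + t) + (-4 - t))/3 = -(-4 + H)/3 = 4/3 - H/3)
p(I, J) = 6496 + 25*J (p(I, J) = -4 + (-6 + 31)*(260 + J) = -4 + 25*(260 + J) = -4 + (6500 + 25*J) = 6496 + 25*J)
(-79621 - 1*13887) + p(E(S(-2, -1)), 43) = (-79621 - 1*13887) + (6496 + 25*43) = (-79621 - 13887) + (6496 + 1075) = -93508 + 7571 = -85937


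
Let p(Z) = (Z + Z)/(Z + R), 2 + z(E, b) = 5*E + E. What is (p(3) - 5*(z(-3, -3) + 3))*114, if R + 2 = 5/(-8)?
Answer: 11514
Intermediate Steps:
z(E, b) = -2 + 6*E (z(E, b) = -2 + (5*E + E) = -2 + 6*E)
R = -21/8 (R = -2 + 5/(-8) = -2 + 5*(-1/8) = -2 - 5/8 = -21/8 ≈ -2.6250)
p(Z) = 2*Z/(-21/8 + Z) (p(Z) = (Z + Z)/(Z - 21/8) = (2*Z)/(-21/8 + Z) = 2*Z/(-21/8 + Z))
(p(3) - 5*(z(-3, -3) + 3))*114 = (16*3/(-21 + 8*3) - 5*((-2 + 6*(-3)) + 3))*114 = (16*3/(-21 + 24) - 5*((-2 - 18) + 3))*114 = (16*3/3 - 5*(-20 + 3))*114 = (16*3*(1/3) - 5*(-17))*114 = (16 + 85)*114 = 101*114 = 11514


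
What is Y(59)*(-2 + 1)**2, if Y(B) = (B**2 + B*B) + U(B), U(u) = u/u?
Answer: 6963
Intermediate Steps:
U(u) = 1
Y(B) = 1 + 2*B**2 (Y(B) = (B**2 + B*B) + 1 = (B**2 + B**2) + 1 = 2*B**2 + 1 = 1 + 2*B**2)
Y(59)*(-2 + 1)**2 = (1 + 2*59**2)*(-2 + 1)**2 = (1 + 2*3481)*(-1)**2 = (1 + 6962)*1 = 6963*1 = 6963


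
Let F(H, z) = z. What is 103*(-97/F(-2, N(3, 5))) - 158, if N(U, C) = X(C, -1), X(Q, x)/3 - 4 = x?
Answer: -11413/9 ≈ -1268.1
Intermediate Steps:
X(Q, x) = 12 + 3*x
N(U, C) = 9 (N(U, C) = 12 + 3*(-1) = 12 - 3 = 9)
103*(-97/F(-2, N(3, 5))) - 158 = 103*(-97/9) - 158 = -9991/9 - 158 = -11413/9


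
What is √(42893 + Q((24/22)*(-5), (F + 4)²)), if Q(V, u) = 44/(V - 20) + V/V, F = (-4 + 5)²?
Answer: √210172130/70 ≈ 207.10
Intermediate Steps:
F = 1 (F = 1² = 1)
Q(V, u) = 1 + 44/(-20 + V) (Q(V, u) = 44/(-20 + V) + 1 = 1 + 44/(-20 + V))
√(42893 + Q((24/22)*(-5), (F + 4)²)) = √(42893 + (24 + (24/22)*(-5))/(-20 + (24/22)*(-5))) = √(42893 + (24 + (24*(1/22))*(-5))/(-20 + (24*(1/22))*(-5))) = √(42893 + (24 + (12/11)*(-5))/(-20 + (12/11)*(-5))) = √(42893 + (24 - 60/11)/(-20 - 60/11)) = √(42893 + (204/11)/(-280/11)) = √(42893 - 11/280*204/11) = √(42893 - 51/70) = √(3002459/70) = √210172130/70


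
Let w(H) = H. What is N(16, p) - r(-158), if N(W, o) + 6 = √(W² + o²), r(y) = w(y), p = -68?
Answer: 152 + 4*√305 ≈ 221.86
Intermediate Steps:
r(y) = y
N(W, o) = -6 + √(W² + o²)
N(16, p) - r(-158) = (-6 + √(16² + (-68)²)) - 1*(-158) = (-6 + √(256 + 4624)) + 158 = (-6 + √4880) + 158 = (-6 + 4*√305) + 158 = 152 + 4*√305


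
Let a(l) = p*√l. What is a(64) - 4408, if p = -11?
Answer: -4496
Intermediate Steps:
a(l) = -11*√l
a(64) - 4408 = -11*√64 - 4408 = -11*8 - 4408 = -88 - 4408 = -4496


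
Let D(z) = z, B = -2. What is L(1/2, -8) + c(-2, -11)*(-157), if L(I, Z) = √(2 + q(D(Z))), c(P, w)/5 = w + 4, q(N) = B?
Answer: 5495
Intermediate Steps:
q(N) = -2
c(P, w) = 20 + 5*w (c(P, w) = 5*(w + 4) = 5*(4 + w) = 20 + 5*w)
L(I, Z) = 0 (L(I, Z) = √(2 - 2) = √0 = 0)
L(1/2, -8) + c(-2, -11)*(-157) = 0 + (20 + 5*(-11))*(-157) = 0 + (20 - 55)*(-157) = 0 - 35*(-157) = 0 + 5495 = 5495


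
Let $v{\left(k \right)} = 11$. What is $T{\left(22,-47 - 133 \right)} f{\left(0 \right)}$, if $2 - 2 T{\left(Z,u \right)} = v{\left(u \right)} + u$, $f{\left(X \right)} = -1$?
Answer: $- \frac{171}{2} \approx -85.5$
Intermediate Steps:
$T{\left(Z,u \right)} = - \frac{9}{2} - \frac{u}{2}$ ($T{\left(Z,u \right)} = 1 - \frac{11 + u}{2} = 1 - \left(\frac{11}{2} + \frac{u}{2}\right) = - \frac{9}{2} - \frac{u}{2}$)
$T{\left(22,-47 - 133 \right)} f{\left(0 \right)} = \left(- \frac{9}{2} - \frac{-47 - 133}{2}\right) \left(-1\right) = \left(- \frac{9}{2} - -90\right) \left(-1\right) = \left(- \frac{9}{2} + 90\right) \left(-1\right) = \frac{171}{2} \left(-1\right) = - \frac{171}{2}$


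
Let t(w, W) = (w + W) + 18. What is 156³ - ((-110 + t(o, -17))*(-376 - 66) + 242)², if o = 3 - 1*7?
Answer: -2515038928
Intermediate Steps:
o = -4 (o = 3 - 7 = -4)
t(w, W) = 18 + W + w (t(w, W) = (W + w) + 18 = 18 + W + w)
156³ - ((-110 + t(o, -17))*(-376 - 66) + 242)² = 156³ - ((-110 + (18 - 17 - 4))*(-376 - 66) + 242)² = 3796416 - ((-110 - 3)*(-442) + 242)² = 3796416 - (-113*(-442) + 242)² = 3796416 - (49946 + 242)² = 3796416 - 1*50188² = 3796416 - 1*2518835344 = 3796416 - 2518835344 = -2515038928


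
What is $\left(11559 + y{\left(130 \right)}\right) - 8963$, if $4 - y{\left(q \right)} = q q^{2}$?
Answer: $-2194400$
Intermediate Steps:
$y{\left(q \right)} = 4 - q^{3}$ ($y{\left(q \right)} = 4 - q q^{2} = 4 - q^{3}$)
$\left(11559 + y{\left(130 \right)}\right) - 8963 = \left(11559 + \left(4 - 130^{3}\right)\right) - 8963 = \left(11559 + \left(4 - 2197000\right)\right) - 8963 = \left(11559 - 2196996\right) - 8963 = -2185437 - 8963 = -2194400$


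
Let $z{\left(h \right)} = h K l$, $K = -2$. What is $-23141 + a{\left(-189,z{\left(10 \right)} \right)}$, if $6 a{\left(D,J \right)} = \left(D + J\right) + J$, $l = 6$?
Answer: $- \frac{46425}{2} \approx -23213.0$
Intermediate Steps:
$z{\left(h \right)} = - 12 h$ ($z{\left(h \right)} = h \left(-2\right) 6 = - 2 h 6 = - 12 h$)
$a{\left(D,J \right)} = \frac{J}{3} + \frac{D}{6}$ ($a{\left(D,J \right)} = \frac{\left(D + J\right) + J}{6} = \frac{D + 2 J}{6} = \frac{J}{3} + \frac{D}{6}$)
$-23141 + a{\left(-189,z{\left(10 \right)} \right)} = -23141 + \left(\frac{\left(-12\right) 10}{3} + \frac{1}{6} \left(-189\right)\right) = -23141 + \left(\frac{1}{3} \left(-120\right) - \frac{63}{2}\right) = -23141 - \frac{143}{2} = - \frac{46425}{2}$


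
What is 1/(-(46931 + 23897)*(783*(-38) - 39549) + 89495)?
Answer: 1/4908682379 ≈ 2.0372e-10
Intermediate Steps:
1/(-(46931 + 23897)*(783*(-38) - 39549) + 89495) = 1/(-70828*(-29754 - 39549) + 89495) = 1/(-70828*(-69303) + 89495) = 1/(-1*(-4908592884) + 89495) = 1/(4908592884 + 89495) = 1/4908682379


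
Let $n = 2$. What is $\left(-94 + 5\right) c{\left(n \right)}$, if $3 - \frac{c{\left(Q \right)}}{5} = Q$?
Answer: $-445$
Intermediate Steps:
$c{\left(Q \right)} = 15 - 5 Q$
$\left(-94 + 5\right) c{\left(n \right)} = \left(-94 + 5\right) \left(15 - 10\right) = - 89 \left(15 - 10\right) = \left(-89\right) 5 = -445$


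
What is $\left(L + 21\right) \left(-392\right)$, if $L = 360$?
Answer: $-149352$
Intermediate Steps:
$\left(L + 21\right) \left(-392\right) = \left(360 + 21\right) \left(-392\right) = 381 \left(-392\right) = -149352$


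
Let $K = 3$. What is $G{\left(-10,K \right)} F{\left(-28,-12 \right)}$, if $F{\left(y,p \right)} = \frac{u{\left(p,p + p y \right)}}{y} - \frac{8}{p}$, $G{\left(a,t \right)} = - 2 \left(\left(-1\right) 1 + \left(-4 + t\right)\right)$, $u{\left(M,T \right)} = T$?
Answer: $- \frac{916}{21} \approx -43.619$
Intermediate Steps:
$G{\left(a,t \right)} = 10 - 2 t$ ($G{\left(a,t \right)} = - 2 \left(-1 + \left(-4 + t\right)\right) = - 2 \left(-5 + t\right) = 10 - 2 t$)
$F{\left(y,p \right)} = - \frac{8}{p} + \frac{p + p y}{y}$ ($F{\left(y,p \right)} = \frac{p + p y}{y} - \frac{8}{p} = - \frac{8}{p} + \frac{p + p y}{y}$)
$G{\left(-10,K \right)} F{\left(-28,-12 \right)} = \left(10 - 6\right) \left(-12 - \frac{8}{-12} - \frac{12}{-28}\right) = \left(10 - 6\right) \left(-12 - - \frac{2}{3} - - \frac{3}{7}\right) = 4 \left(-12 + \frac{2}{3} + \frac{3}{7}\right) = 4 \left(- \frac{229}{21}\right) = - \frac{916}{21}$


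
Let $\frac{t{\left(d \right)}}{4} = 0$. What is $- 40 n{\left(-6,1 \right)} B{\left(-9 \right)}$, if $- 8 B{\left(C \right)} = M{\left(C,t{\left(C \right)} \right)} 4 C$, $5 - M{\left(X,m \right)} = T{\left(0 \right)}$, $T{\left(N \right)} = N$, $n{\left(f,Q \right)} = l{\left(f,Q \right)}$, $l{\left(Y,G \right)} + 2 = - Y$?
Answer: $-3600$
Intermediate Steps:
$l{\left(Y,G \right)} = -2 - Y$
$n{\left(f,Q \right)} = -2 - f$
$t{\left(d \right)} = 0$ ($t{\left(d \right)} = 4 \cdot 0 = 0$)
$M{\left(X,m \right)} = 5$ ($M{\left(X,m \right)} = 5 - 0 = 5 + 0 = 5$)
$B{\left(C \right)} = - \frac{5 C}{2}$ ($B{\left(C \right)} = - \frac{5 \cdot 4 C}{8} = - \frac{20 C}{8} = - \frac{5 C}{2}$)
$- 40 n{\left(-6,1 \right)} B{\left(-9 \right)} = - 40 \left(-2 - -6\right) \left(\left(- \frac{5}{2}\right) \left(-9\right)\right) = - 40 \left(-2 + 6\right) \frac{45}{2} = \left(-40\right) 4 \cdot \frac{45}{2} = \left(-160\right) \frac{45}{2} = -3600$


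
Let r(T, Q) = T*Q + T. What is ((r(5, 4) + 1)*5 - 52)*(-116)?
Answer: -9048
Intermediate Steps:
r(T, Q) = T + Q*T (r(T, Q) = Q*T + T = T + Q*T)
((r(5, 4) + 1)*5 - 52)*(-116) = ((5*(1 + 4) + 1)*5 - 52)*(-116) = ((5*5 + 1)*5 - 52)*(-116) = ((25 + 1)*5 - 52)*(-116) = (26*5 - 52)*(-116) = (130 - 52)*(-116) = 78*(-116) = -9048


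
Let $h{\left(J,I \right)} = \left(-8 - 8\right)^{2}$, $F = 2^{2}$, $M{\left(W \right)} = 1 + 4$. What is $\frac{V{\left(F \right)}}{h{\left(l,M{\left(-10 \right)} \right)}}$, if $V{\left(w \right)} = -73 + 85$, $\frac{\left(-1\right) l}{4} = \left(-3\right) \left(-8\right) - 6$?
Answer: $\frac{3}{64} \approx 0.046875$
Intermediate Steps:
$M{\left(W \right)} = 5$
$l = -72$ ($l = - 4 \left(\left(-3\right) \left(-8\right) - 6\right) = - 4 \left(24 - 6\right) = \left(-4\right) 18 = -72$)
$F = 4$
$V{\left(w \right)} = 12$
$h{\left(J,I \right)} = 256$ ($h{\left(J,I \right)} = \left(-16\right)^{2} = 256$)
$\frac{V{\left(F \right)}}{h{\left(l,M{\left(-10 \right)} \right)}} = \frac{12}{256} = 12 \cdot \frac{1}{256} = \frac{3}{64}$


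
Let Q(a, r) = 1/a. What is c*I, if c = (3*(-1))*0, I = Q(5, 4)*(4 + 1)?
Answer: 0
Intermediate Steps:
I = 1 (I = (4 + 1)/5 = (⅕)*5 = 1)
c = 0 (c = -3*0 = 0)
c*I = 0*1 = 0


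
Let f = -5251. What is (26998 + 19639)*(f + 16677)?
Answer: 532874362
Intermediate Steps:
(26998 + 19639)*(f + 16677) = (26998 + 19639)*(-5251 + 16677) = 46637*11426 = 532874362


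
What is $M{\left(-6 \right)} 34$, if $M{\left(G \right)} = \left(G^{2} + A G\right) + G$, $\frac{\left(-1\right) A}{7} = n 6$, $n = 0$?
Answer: $1020$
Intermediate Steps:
$A = 0$ ($A = - 7 \cdot 0 \cdot 6 = \left(-7\right) 0 = 0$)
$M{\left(G \right)} = G + G^{2}$ ($M{\left(G \right)} = \left(G^{2} + 0 G\right) + G = \left(G^{2} + 0\right) + G = G^{2} + G = G + G^{2}$)
$M{\left(-6 \right)} 34 = - 6 \left(1 - 6\right) 34 = \left(-6\right) \left(-5\right) 34 = 30 \cdot 34 = 1020$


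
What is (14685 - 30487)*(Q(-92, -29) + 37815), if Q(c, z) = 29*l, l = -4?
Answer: -595719598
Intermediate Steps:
Q(c, z) = -116 (Q(c, z) = 29*(-4) = -116)
(14685 - 30487)*(Q(-92, -29) + 37815) = (14685 - 30487)*(-116 + 37815) = -15802*37699 = -595719598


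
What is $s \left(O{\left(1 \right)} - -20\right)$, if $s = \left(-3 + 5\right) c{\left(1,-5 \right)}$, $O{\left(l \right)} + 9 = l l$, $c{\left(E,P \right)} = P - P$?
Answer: $0$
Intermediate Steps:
$c{\left(E,P \right)} = 0$
$O{\left(l \right)} = -9 + l^{2}$ ($O{\left(l \right)} = -9 + l l = -9 + l^{2}$)
$s = 0$ ($s = \left(-3 + 5\right) 0 = 2 \cdot 0 = 0$)
$s \left(O{\left(1 \right)} - -20\right) = 0 \left(\left(-9 + 1^{2}\right) - -20\right) = 0 \left(\left(-9 + 1\right) + 20\right) = 0 \left(-8 + 20\right) = 0 \cdot 12 = 0$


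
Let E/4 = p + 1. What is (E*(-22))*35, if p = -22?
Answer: 64680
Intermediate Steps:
E = -84 (E = 4*(-22 + 1) = 4*(-21) = -84)
(E*(-22))*35 = -84*(-22)*35 = 1848*35 = 64680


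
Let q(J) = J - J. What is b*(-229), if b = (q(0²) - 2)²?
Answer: -916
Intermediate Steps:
q(J) = 0
b = 4 (b = (0 - 2)² = (-2)² = 4)
b*(-229) = 4*(-229) = -916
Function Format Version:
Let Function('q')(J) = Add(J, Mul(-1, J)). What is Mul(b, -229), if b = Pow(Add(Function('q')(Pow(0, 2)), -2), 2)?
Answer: -916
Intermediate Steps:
Function('q')(J) = 0
b = 4 (b = Pow(Add(0, -2), 2) = Pow(-2, 2) = 4)
Mul(b, -229) = Mul(4, -229) = -916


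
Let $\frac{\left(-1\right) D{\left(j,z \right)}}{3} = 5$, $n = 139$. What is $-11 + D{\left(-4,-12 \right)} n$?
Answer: $-2096$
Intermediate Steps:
$D{\left(j,z \right)} = -15$ ($D{\left(j,z \right)} = \left(-3\right) 5 = -15$)
$-11 + D{\left(-4,-12 \right)} n = -11 - 2085 = -2096$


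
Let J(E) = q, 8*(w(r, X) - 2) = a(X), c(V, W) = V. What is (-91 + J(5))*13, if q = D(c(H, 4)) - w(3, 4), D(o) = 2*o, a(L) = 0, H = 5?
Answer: -1079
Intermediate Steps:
w(r, X) = 2 (w(r, X) = 2 + (⅛)*0 = 2 + 0 = 2)
q = 8 (q = 2*5 - 1*2 = 10 - 2 = 8)
J(E) = 8
(-91 + J(5))*13 = (-91 + 8)*13 = -83*13 = -1079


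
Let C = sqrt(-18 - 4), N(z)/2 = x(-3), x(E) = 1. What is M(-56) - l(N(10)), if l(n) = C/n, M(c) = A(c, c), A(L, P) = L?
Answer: -56 - I*sqrt(22)/2 ≈ -56.0 - 2.3452*I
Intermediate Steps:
M(c) = c
N(z) = 2 (N(z) = 2*1 = 2)
C = I*sqrt(22) (C = sqrt(-22) = I*sqrt(22) ≈ 4.6904*I)
l(n) = I*sqrt(22)/n (l(n) = (I*sqrt(22))/n = I*sqrt(22)/n)
M(-56) - l(N(10)) = -56 - I*sqrt(22)/2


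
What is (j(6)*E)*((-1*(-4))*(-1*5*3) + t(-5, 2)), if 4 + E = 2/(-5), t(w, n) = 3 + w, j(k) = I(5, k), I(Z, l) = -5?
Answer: -1364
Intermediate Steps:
j(k) = -5
E = -22/5 (E = -4 + 2/(-5) = -4 + 2*(-⅕) = -4 - ⅖ = -22/5 ≈ -4.4000)
(j(6)*E)*((-1*(-4))*(-1*5*3) + t(-5, 2)) = (-5*(-22/5))*((-1*(-4))*(-1*5*3) + (3 - 5)) = 22*(4*(-5*3) - 2) = 22*(4*(-15) - 2) = 22*(-60 - 2) = 22*(-62) = -1364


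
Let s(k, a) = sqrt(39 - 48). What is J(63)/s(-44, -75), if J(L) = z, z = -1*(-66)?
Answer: -22*I ≈ -22.0*I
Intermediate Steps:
s(k, a) = 3*I (s(k, a) = sqrt(-9) = 3*I)
z = 66
J(L) = 66
J(63)/s(-44, -75) = 66/((3*I)) = 66*(-I/3) = -22*I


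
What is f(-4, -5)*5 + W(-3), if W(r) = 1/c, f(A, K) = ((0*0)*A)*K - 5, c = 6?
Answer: -149/6 ≈ -24.833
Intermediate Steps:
f(A, K) = -5 (f(A, K) = (0*A)*K - 5 = 0*K - 5 = 0 - 5 = -5)
W(r) = 1/6
f(-4, -5)*5 + W(-3) = -5*5 + 1/6 = -25 + 1/6 = -149/6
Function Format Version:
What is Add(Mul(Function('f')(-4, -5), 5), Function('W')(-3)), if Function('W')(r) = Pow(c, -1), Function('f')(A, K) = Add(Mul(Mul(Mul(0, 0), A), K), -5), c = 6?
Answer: Rational(-149, 6) ≈ -24.833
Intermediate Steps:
Function('f')(A, K) = -5 (Function('f')(A, K) = Add(Mul(Mul(0, A), K), -5) = Add(Mul(0, K), -5) = Add(0, -5) = -5)
Function('W')(r) = Rational(1, 6) (Function('W')(r) = Pow(6, -1) = Rational(1, 6))
Add(Mul(Function('f')(-4, -5), 5), Function('W')(-3)) = Add(Mul(-5, 5), Rational(1, 6)) = Add(-25, Rational(1, 6)) = Rational(-149, 6)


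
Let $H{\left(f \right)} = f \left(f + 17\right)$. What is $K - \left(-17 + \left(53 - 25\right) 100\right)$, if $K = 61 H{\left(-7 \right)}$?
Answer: $-7053$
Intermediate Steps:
$H{\left(f \right)} = f \left(17 + f\right)$
$K = -4270$ ($K = 61 \left(- 7 \left(17 - 7\right)\right) = 61 \left(\left(-7\right) 10\right) = 61 \left(-70\right) = -4270$)
$K - \left(-17 + \left(53 - 25\right) 100\right) = -4270 - \left(-17 + \left(53 - 25\right) 100\right) = -4270 - \left(-17 + 28 \cdot 100\right) = -4270 - \left(-17 + 2800\right) = -4270 - 2783 = -7053$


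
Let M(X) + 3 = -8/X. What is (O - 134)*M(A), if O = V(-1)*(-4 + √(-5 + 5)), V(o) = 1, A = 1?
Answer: 1518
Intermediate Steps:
M(X) = -3 - 8/X
O = -4 (O = 1*(-4 + √(-5 + 5)) = 1*(-4 + √0) = 1*(-4 + 0) = 1*(-4) = -4)
(O - 134)*M(A) = (-4 - 134)*(-3 - 8/1) = -138*(-3 - 8*1) = -138*(-3 - 8) = -138*(-11) = 1518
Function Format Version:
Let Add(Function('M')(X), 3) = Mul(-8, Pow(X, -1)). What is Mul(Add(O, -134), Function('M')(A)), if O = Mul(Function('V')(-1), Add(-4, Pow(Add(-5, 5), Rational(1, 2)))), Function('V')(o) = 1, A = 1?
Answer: 1518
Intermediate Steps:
Function('M')(X) = Add(-3, Mul(-8, Pow(X, -1)))
O = -4 (O = Mul(1, Add(-4, Pow(Add(-5, 5), Rational(1, 2)))) = Mul(1, Add(-4, Pow(0, Rational(1, 2)))) = Mul(1, Add(-4, 0)) = Mul(1, -4) = -4)
Mul(Add(O, -134), Function('M')(A)) = Mul(Add(-4, -134), Add(-3, Mul(-8, Pow(1, -1)))) = Mul(-138, Add(-3, Mul(-8, 1))) = Mul(-138, Add(-3, -8)) = Mul(-138, -11) = 1518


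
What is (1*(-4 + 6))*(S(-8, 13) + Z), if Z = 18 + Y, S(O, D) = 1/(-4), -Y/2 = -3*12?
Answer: 359/2 ≈ 179.50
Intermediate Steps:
Y = 72 (Y = -(-6)*12 = -2*(-36) = 72)
S(O, D) = -¼
Z = 90 (Z = 18 + 72 = 90)
(1*(-4 + 6))*(S(-8, 13) + Z) = (1*(-4 + 6))*(-¼ + 90) = (1*2)*(359/4) = 2*(359/4) = 359/2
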